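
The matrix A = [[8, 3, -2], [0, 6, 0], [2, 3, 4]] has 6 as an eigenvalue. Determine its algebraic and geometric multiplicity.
algebraic multiplicity 3, geometric multiplicity 2

The characteristic polynomial is (x - 6)^3, so the factor x - 6 appears with exponent 3: the algebraic multiplicity is 3.

rank(A - 6I) = 1, so the eigenspace has dimension 3 - 1 = 2: the geometric multiplicity is 2.

Since 2 < 3, A is not diagonalizable.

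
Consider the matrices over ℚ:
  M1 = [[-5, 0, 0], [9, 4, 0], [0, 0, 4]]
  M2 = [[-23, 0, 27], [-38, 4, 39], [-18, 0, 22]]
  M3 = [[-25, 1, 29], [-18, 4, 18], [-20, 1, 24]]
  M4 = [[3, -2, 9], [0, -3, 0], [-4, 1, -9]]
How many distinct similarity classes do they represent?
3 classes: {M1}, {M2, M3}, {M4}

Characteristic polynomials: χ_{M1} = (x - 4)^2(x + 5), χ_{M2} = (x - 4)^2(x + 5), χ_{M3} = (x - 4)^2(x + 5), χ_{M4} = (x + 3)^3.

{M1}: invariant factors x - 4, (x - 4)(x + 5).

{M2, M3}: invariant factors (x - 4)^2(x + 5).

{M4}: invariant factors (x + 3)^3.

Matrices are similar if and only if their invariant-factor lists agree; the partition into similarity classes is {M1}, {M2, M3}, {M4}.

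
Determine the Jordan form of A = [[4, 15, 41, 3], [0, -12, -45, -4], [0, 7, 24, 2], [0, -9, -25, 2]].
J = [[4, 1, 0, 0], [0, 4, 0, 0], [0, 0, 5, 1], [0, 0, 0, 5]]

The characteristic polynomial is det(xI - A) = (x - 5)^2(x - 4)^2, so the eigenvalues are 4 (algebraic multiplicity 2), 5 (algebraic multiplicity 2).

For λ = 4: rank(A - 4I) = 3, rank((A - 4I)^2) = 2. The eigenspace has dimension 4 - 3 = 1, so there is 1 Jordan block; the rank sequence gives block sizes [2].

For λ = 5: rank(A - 5I) = 3, rank((A - 5I)^2) = 2. The eigenspace has dimension 4 - 3 = 1, so there is 1 Jordan block; the rank sequence gives block sizes [2].

Assembling the blocks gives the Jordan form J above.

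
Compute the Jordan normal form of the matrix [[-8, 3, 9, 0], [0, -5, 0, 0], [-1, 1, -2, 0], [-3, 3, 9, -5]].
J = [[-5, 1, 0, 0], [0, -5, 0, 0], [0, 0, -5, 0], [0, 0, 0, -5]]

The characteristic polynomial is det(xI - A) = (x + 5)^4, so the eigenvalues are -5 (algebraic multiplicity 4).

For λ = -5: rank(A + 5I) = 1, rank((A + 5I)^2) = 0. The eigenspace has dimension 4 - 1 = 3, so there are 3 Jordan blocks; the rank sequence gives block sizes [2, 1, 1].

Assembling the blocks gives the Jordan form J above.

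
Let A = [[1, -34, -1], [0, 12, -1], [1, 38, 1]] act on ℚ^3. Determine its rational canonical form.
The invariant factors of A (the non-unit diagonal entries of the Smith normal form of xI - A over ℚ[x]) are (x - 6)(x - 4)^2, each dividing the next. The characteristic polynomial is their product, (x - 6)(x - 4)^2.

The rational canonical form is the block-diagonal matrix of companion matrices C(f_i):
R = [[0, 0, 96], [1, 0, -64], [0, 1, 14]].

R = [[0, 0, 96], [1, 0, -64], [0, 1, 14]]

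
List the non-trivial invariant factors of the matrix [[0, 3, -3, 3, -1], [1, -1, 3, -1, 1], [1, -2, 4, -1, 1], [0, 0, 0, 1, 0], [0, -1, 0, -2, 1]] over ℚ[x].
x - 1, x - 1, (x - 1)^3

The Jordan structure of A has elementary divisors (x - 1)^3, (x - 1), (x - 1). Arranging the block sizes at each eigenvalue in decreasing order and taking row products gives the invariant factors.

Invariant factors (smallest first, each dividing the next): x - 1, x - 1, (x - 1)^3.

Check: the last factor (x - 1)^3 is the minimal polynomial, and the product (x - 1)^5 is the characteristic polynomial.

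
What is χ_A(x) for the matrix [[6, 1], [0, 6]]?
χ_A(x) = (x - 6)^2

xI - A = [[x - 6, -1], [0, x - 6]].

Expanding det(xI - A) along the first row:
det(xI - A) = + (x - 6)·det([[x - 6]]) - (-1)·det([[0]]).

Evaluating gives χ_A(x) = x^2 - 12x + 36 = (x - 6)^2.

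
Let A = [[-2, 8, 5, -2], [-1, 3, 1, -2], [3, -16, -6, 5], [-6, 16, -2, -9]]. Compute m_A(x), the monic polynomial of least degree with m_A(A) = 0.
m_A(x) = (x + 3)^3(x + 5)

The characteristic polynomial factors as (x + 3)^3(x + 5). The minimal polynomial is ∏(x - λ)^{k_λ} where k_λ is the size of the largest Jordan block at λ.

For λ = -5: rank(A + 5I) = 3, and the largest Jordan block has size 1 (the smallest k with rank((A + 5I)^k) = rank((A + 5I)^(k+1))).
For λ = -3: rank(A + 3I) = 3, and the largest Jordan block has size 3 (the smallest k with rank((A + 3I)^k) = rank((A + 3I)^(k+1))).

So m_A(x) = (x + 3)^3(x + 5).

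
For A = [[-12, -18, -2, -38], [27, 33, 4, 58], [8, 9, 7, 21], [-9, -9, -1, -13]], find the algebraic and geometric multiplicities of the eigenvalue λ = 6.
algebraic multiplicity 3, geometric multiplicity 1

The characteristic polynomial is (x - 6)^3(x + 3), so the factor x - 6 appears with exponent 3: the algebraic multiplicity is 3.

rank(A - 6I) = 3, so the eigenspace has dimension 4 - 3 = 1: the geometric multiplicity is 1.

Since 1 < 3, A is not diagonalizable.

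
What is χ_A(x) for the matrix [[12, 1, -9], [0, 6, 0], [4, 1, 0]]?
xI - A = [[x - 12, -1, 9], [0, x - 6, 0], [-4, -1, x]].

Expanding det(xI - A) along the first row:
det(xI - A) = + (x - 12)·det([[x - 6, 0], [-1, x]]) - (-1)·det([[0, 0], [-4, x]]) + (9)·det([[0, x - 6], [-4, -1]]).

Evaluating gives χ_A(x) = x^3 - 18x^2 + 108x - 216 = (x - 6)^3.

χ_A(x) = (x - 6)^3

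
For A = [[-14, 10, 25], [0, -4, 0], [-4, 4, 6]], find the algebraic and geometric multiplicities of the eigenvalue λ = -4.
algebraic multiplicity 3, geometric multiplicity 2

The characteristic polynomial is (x + 4)^3, so the factor x + 4 appears with exponent 3: the algebraic multiplicity is 3.

rank(A + 4I) = 1, so the eigenspace has dimension 3 - 1 = 2: the geometric multiplicity is 2.

Since 2 < 3, A is not diagonalizable.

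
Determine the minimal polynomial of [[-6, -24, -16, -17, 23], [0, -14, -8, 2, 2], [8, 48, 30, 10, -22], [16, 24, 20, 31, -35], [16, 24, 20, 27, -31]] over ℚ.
m_A(x) = (x - 4)^2(x - 2)(x + 2)

The characteristic polynomial factors as (x - 4)^2(x - 2)^2(x + 2). The minimal polynomial is ∏(x - λ)^{k_λ} where k_λ is the size of the largest Jordan block at λ.

For λ = -2: rank(A + 2I) = 4, and the largest Jordan block has size 1 (the smallest k with rank((A + 2I)^k) = rank((A + 2I)^(k+1))).
For λ = 2: rank(A - 2I) = 3, and the largest Jordan block has size 1 (the smallest k with rank((A - 2I)^k) = rank((A - 2I)^(k+1))).
For λ = 4: rank(A - 4I) = 4, and the largest Jordan block has size 2 (the smallest k with rank((A - 4I)^k) = rank((A - 4I)^(k+1))).

So m_A(x) = (x - 4)^2(x - 2)(x + 2).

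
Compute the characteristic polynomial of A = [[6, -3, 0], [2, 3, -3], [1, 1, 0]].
χ_A(x) = (x - 3)^3

xI - A = [[x - 6, 3, 0], [-2, x - 3, 3], [-1, -1, x]].

Expanding det(xI - A) along the first row:
det(xI - A) = + (x - 6)·det([[x - 3, 3], [-1, x]]) - (3)·det([[-2, 3], [-1, x]]) + (0)·det([[-2, x - 3], [-1, -1]]).

Evaluating gives χ_A(x) = x^3 - 9x^2 + 27x - 27 = (x - 3)^3.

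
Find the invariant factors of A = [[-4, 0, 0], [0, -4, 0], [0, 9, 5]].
The Jordan structure of A has elementary divisors (x + 4), (x + 4), (x - 5). Arranging the block sizes at each eigenvalue in decreasing order and taking row products gives the invariant factors.

Invariant factors (smallest first, each dividing the next): x + 4, (x - 5)(x + 4).

Check: the last factor (x - 5)(x + 4) is the minimal polynomial, and the product (x - 5)(x + 4)^2 is the characteristic polynomial.

x + 4, (x - 5)(x + 4)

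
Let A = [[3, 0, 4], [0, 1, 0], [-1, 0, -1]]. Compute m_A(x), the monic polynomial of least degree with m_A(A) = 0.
m_A(x) = (x - 1)^2

The characteristic polynomial factors as (x - 1)^3. The minimal polynomial is ∏(x - λ)^{k_λ} where k_λ is the size of the largest Jordan block at λ.

For λ = 1: rank(A - I) = 1, and the largest Jordan block has size 2 (the smallest k with rank((A - I)^k) = rank((A - I)^(k+1))).

So m_A(x) = (x - 1)^2.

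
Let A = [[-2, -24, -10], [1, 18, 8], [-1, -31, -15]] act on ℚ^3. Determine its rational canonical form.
The invariant factors of A (the non-unit diagonal entries of the Smith normal form of xI - A over ℚ[x]) are (x + 3)(x^2 - 4x - 2), each dividing the next. The characteristic polynomial is their product, (x + 3)(x^2 - 4x - 2).

The rational canonical form is the block-diagonal matrix of companion matrices C(f_i):
R = [[0, 0, 6], [1, 0, 14], [0, 1, 1]].

Note the characteristic polynomial does not split into linear factors over ℚ, so A has no Jordan form over ℚ; the rational canonical form exists over any field.

R = [[0, 0, 6], [1, 0, 14], [0, 1, 1]]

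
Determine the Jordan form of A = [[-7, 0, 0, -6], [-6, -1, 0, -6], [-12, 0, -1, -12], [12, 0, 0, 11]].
J = [[-1, 0, 0, 0], [0, -1, 0, 0], [0, 0, -1, 0], [0, 0, 0, 5]]

The characteristic polynomial is det(xI - A) = (x - 5)(x + 1)^3, so the eigenvalues are -1 (algebraic multiplicity 3), 5 (algebraic multiplicity 1).

For λ = -1: rank(A + I) = 1. The eigenspace has dimension 4 - 1 = 3, so there are 3 Jordan blocks; the rank sequence gives block sizes [1, 1, 1].

For λ = 5: algebraic multiplicity 1 gives one 1×1 block.

Assembling the blocks gives the Jordan form J above.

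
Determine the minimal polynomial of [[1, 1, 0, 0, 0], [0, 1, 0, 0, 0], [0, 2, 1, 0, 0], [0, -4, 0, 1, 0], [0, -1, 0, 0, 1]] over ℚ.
m_A(x) = (x - 1)^2

The characteristic polynomial factors as (x - 1)^5. The minimal polynomial is ∏(x - λ)^{k_λ} where k_λ is the size of the largest Jordan block at λ.

For λ = 1: rank(A - I) = 1, and the largest Jordan block has size 2 (the smallest k with rank((A - I)^k) = rank((A - I)^(k+1))).

So m_A(x) = (x - 1)^2.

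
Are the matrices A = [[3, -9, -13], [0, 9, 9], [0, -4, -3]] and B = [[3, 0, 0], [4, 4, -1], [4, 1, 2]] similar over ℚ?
No.

Both have characteristic polynomial (x - 3)^3, but the minimal polynomial of A is (x - 3)^3 while the minimal polynomial of B is (x - 3)^2. The minimal polynomial is a similarity invariant, so A and B are not similar.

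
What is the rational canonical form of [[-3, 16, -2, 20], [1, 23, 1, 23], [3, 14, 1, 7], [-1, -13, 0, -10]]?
The invariant factors of A (the non-unit diagonal entries of the Smith normal form of xI - A over ℚ[x]) are (x - 5)(x - 4)(x^2 - 2x - 2), each dividing the next. The characteristic polynomial is their product, (x - 5)(x - 4)(x^2 - 2x - 2).

The rational canonical form is the block-diagonal matrix of companion matrices C(f_i):
R = [[0, 0, 0, 40], [1, 0, 0, 22], [0, 1, 0, -36], [0, 0, 1, 11]].

Note the characteristic polynomial does not split into linear factors over ℚ, so A has no Jordan form over ℚ; the rational canonical form exists over any field.

R = [[0, 0, 0, 40], [1, 0, 0, 22], [0, 1, 0, -36], [0, 0, 1, 11]]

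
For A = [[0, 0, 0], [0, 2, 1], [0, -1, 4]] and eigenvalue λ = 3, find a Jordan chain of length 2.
v_1 = [[0, -3, -2]]^T, v_2 = [[0, 1, 1]]^T

We seek v_1 ∈ ker((A - 3I)^2) \ ker(A - 3I), then set v_{i+1} = (A - 3I) v_i.

One such chain is v_1 = [[0, -3, -2]]^T, v_2 = [[0, 1, 1]]^T. Check: (A - 3I) v_2 = [[0, 0, 0]]^T = 0.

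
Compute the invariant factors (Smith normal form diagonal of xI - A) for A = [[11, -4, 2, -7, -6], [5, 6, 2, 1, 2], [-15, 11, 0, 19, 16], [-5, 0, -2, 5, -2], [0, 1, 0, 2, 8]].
x - 6, x - 6, (x - 6)^3

The Jordan structure of A has elementary divisors (x - 6)^3, (x - 6), (x - 6). Arranging the block sizes at each eigenvalue in decreasing order and taking row products gives the invariant factors.

Invariant factors (smallest first, each dividing the next): x - 6, x - 6, (x - 6)^3.

Check: the last factor (x - 6)^3 is the minimal polynomial, and the product (x - 6)^5 is the characteristic polynomial.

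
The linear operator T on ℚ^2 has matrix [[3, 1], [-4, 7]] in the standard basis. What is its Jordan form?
J = [[5, 1], [0, 5]]

The characteristic polynomial is det(xI - A) = (x - 5)^2, so the eigenvalues are 5 (algebraic multiplicity 2).

For λ = 5: rank(A - 5I) = 1, rank((A - 5I)^2) = 0. The eigenspace has dimension 2 - 1 = 1, so there is 1 Jordan block; the rank sequence gives block sizes [2].

Assembling the blocks gives the Jordan form J above.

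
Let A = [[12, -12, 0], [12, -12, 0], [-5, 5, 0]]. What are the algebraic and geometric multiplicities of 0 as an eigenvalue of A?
The characteristic polynomial is x^3, so the factor x appears with exponent 3: the algebraic multiplicity is 3.

rank(A) = 1, so the eigenspace has dimension 3 - 1 = 2: the geometric multiplicity is 2.

Since 2 < 3, A is not diagonalizable.

algebraic multiplicity 3, geometric multiplicity 2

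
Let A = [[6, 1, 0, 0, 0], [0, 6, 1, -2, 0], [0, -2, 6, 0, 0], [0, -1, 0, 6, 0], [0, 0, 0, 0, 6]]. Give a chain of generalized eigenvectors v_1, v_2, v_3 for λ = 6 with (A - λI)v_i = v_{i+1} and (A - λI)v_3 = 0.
v_1 = [[0, 0, 1, 0, 0]]^T, v_2 = [[0, 1, 0, 0, 0]]^T, v_3 = [[1, 0, -2, -1, 0]]^T

We seek v_1 ∈ ker((A - 6I)^3) \ ker((A - 6I)^2), then set v_{i+1} = (A - 6I) v_i.

One such chain is v_1 = [[0, 0, 1, 0, 0]]^T, v_2 = [[0, 1, 0, 0, 0]]^T, v_3 = [[1, 0, -2, -1, 0]]^T. Check: (A - 6I) v_3 = [[0, 0, 0, 0, 0]]^T = 0.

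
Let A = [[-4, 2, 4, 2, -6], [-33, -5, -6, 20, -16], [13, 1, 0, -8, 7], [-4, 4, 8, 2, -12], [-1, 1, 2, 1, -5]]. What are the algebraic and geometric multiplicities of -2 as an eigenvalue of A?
algebraic multiplicity 3, geometric multiplicity 2

The characteristic polynomial is (x + 2)^3(x + 3)^2, so the factor x + 2 appears with exponent 3: the algebraic multiplicity is 3.

rank(A + 2I) = 3, so the eigenspace has dimension 5 - 3 = 2: the geometric multiplicity is 2.

Since 2 < 3, A is not diagonalizable.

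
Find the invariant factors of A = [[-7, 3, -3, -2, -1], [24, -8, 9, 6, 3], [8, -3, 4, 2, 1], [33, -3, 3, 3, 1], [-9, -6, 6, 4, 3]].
The Jordan structure of A has elementary divisors (x + 4)^2, (x - 1), (x - 1), (x - 1). Arranging the block sizes at each eigenvalue in decreasing order and taking row products gives the invariant factors.

Invariant factors (smallest first, each dividing the next): x - 1, x - 1, (x - 1)(x + 4)^2.

Check: the last factor (x - 1)(x + 4)^2 is the minimal polynomial, and the product (x - 1)^3(x + 4)^2 is the characteristic polynomial.

x - 1, x - 1, (x - 1)(x + 4)^2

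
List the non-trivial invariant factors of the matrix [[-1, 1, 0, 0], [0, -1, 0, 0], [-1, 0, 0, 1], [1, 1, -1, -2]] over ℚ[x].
The Jordan structure of A has elementary divisors (x + 1)^2, (x + 1)^2. Arranging the block sizes at each eigenvalue in decreasing order and taking row products gives the invariant factors.

Invariant factors (smallest first, each dividing the next): (x + 1)^2, (x + 1)^2.

Check: the last factor (x + 1)^2 is the minimal polynomial, and the product (x + 1)^4 is the characteristic polynomial.

(x + 1)^2, (x + 1)^2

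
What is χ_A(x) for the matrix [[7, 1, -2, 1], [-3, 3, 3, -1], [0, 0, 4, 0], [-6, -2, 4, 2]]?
xI - A = [[x - 7, -1, 2, -1], [3, x - 3, -3, 1], [0, 0, x - 4, 0], [6, 2, -4, x - 2]].

Expanding det(xI - A) along the first row:
det(xI - A) = + (x - 7)·det([[x - 3, -3, 1], [0, x - 4, 0], [2, -4, x - 2]]) - (-1)·det([[3, -3, 1], [0, x - 4, 0], [6, -4, x - 2]]) + (2)·det([[3, x - 3, 1], [0, 0, 0], [6, 2, x - 2]]) - (-1)·det([[3, x - 3, -3], [0, 0, x - 4], [6, 2, -4]]).

Evaluating gives χ_A(x) = x^4 - 16x^3 + 96x^2 - 256x + 256 = (x - 4)^4.

χ_A(x) = (x - 4)^4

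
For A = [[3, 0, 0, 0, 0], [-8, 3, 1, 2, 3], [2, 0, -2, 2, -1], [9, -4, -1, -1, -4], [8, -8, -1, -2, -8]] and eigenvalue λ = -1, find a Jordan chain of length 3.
We seek v_1 ∈ ker((A + I)^3) \ ker((A + I)^2), then set v_{i+1} = (A + I) v_i.

One such chain is v_1 = [[0, -1, 0, 1, 1]]^T, v_2 = [[0, 1, 1, 0, -1]]^T, v_3 = [[0, 2, 0, -1, -2]]^T. Check: (A + I) v_3 = [[0, 0, 0, 0, 0]]^T = 0.

v_1 = [[0, -1, 0, 1, 1]]^T, v_2 = [[0, 1, 1, 0, -1]]^T, v_3 = [[0, 2, 0, -1, -2]]^T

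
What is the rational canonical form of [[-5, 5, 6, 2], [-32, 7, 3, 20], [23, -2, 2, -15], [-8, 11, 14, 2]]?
R = [[0, 0, 0, -1], [1, 0, 0, 6], [0, 1, 0, -11], [0, 0, 1, 6]]

The invariant factors of A (the non-unit diagonal entries of the Smith normal form of xI - A over ℚ[x]) are (x^2 - 3x + 1)^2, each dividing the next. The characteristic polynomial is their product, (x^2 - 3x + 1)^2.

The rational canonical form is the block-diagonal matrix of companion matrices C(f_i):
R = [[0, 0, 0, -1], [1, 0, 0, 6], [0, 1, 0, -11], [0, 0, 1, 6]].

Note the characteristic polynomial does not split into linear factors over ℚ, so A has no Jordan form over ℚ; the rational canonical form exists over any field.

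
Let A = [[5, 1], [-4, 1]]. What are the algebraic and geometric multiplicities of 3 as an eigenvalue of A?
The characteristic polynomial is (x - 3)^2, so the factor x - 3 appears with exponent 2: the algebraic multiplicity is 2.

rank(A - 3I) = 1, so the eigenspace has dimension 2 - 1 = 1: the geometric multiplicity is 1.

Since 1 < 2, A is not diagonalizable.

algebraic multiplicity 2, geometric multiplicity 1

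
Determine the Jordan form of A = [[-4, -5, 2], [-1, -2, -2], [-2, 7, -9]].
The characteristic polynomial is det(xI - A) = (x + 5)^3, so the eigenvalues are -5 (algebraic multiplicity 3).

For λ = -5: rank(A + 5I) = 2, rank((A + 5I)^2) = 1, rank((A + 5I)^3) = 0. The eigenspace has dimension 3 - 2 = 1, so there is 1 Jordan block; the rank sequence gives block sizes [3].

Assembling the blocks gives the Jordan form J above.

J = [[-5, 1, 0], [0, -5, 1], [0, 0, -5]]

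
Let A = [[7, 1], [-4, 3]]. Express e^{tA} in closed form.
e^{tA} = [[(2*t + 1)*e^{5*t}, t*e^{5*t}], [-4*t*e^{5*t}, (1 - 2*t)*e^{5*t}]]

A has Jordan form J = [[5, 1], [0, 5]] with A = PJP^{-1}, so e^{tA} = P e^{tJ} P^{-1}.

For a Jordan block J_k(λ), e^{tJ_k(λ)} = e^{λt} · (I + tN + t^2 N^2/2! + ... + t^{k-1} N^{k-1}/(k-1)!) where N is the nilpotent superdiagonal part.

Assembling the blocks and conjugating back gives the entries of e^{tA} as shown above.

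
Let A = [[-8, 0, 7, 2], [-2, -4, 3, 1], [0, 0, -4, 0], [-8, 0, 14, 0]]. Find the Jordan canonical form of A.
J = [[-4, 1, 0, 0], [0, -4, 0, 0], [0, 0, -4, 1], [0, 0, 0, -4]]

The characteristic polynomial is det(xI - A) = (x + 4)^4, so the eigenvalues are -4 (algebraic multiplicity 4).

For λ = -4: rank(A + 4I) = 2, rank((A + 4I)^2) = 0. The eigenspace has dimension 4 - 2 = 2, so there are 2 Jordan blocks; the rank sequence gives block sizes [2, 2].

Assembling the blocks gives the Jordan form J above.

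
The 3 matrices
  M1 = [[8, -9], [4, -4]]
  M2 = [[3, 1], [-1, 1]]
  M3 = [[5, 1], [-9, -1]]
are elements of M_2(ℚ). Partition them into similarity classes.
Characteristic polynomials: χ_{M1} = (x - 2)^2, χ_{M2} = (x - 2)^2, χ_{M3} = (x - 2)^2.

{M1, M2, M3}: invariant factors (x - 2)^2.

Matrices are similar if and only if their invariant-factor lists agree; the partition into similarity classes is {M1, M2, M3}.

1 class: {M1, M2, M3}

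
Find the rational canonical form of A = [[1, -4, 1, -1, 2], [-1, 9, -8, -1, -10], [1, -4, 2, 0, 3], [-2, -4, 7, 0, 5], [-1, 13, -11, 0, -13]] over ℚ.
R = [[0, 0, 0, 0, 4], [1, 0, 0, 0, -8], [0, 1, 0, 0, 1], [0, 0, 1, 0, 5], [0, 0, 0, 1, -1]]

The invariant factors of A (the non-unit diagonal entries of the Smith normal form of xI - A over ℚ[x]) are (x - 1)^3(x + 2)^2, each dividing the next. The characteristic polynomial is their product, (x - 1)^3(x + 2)^2.

The rational canonical form is the block-diagonal matrix of companion matrices C(f_i):
R = [[0, 0, 0, 0, 4], [1, 0, 0, 0, -8], [0, 1, 0, 0, 1], [0, 0, 1, 0, 5], [0, 0, 0, 1, -1]].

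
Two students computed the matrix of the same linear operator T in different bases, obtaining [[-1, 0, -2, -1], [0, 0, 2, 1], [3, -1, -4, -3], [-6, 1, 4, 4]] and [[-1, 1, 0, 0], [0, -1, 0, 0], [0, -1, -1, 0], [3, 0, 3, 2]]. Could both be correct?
No.

Both have characteristic polynomial (x - 2)(x + 1)^3, but the minimal polynomial of A is (x - 2)(x + 1)^3 while the minimal polynomial of B is (x - 2)(x + 1)^2. The minimal polynomial is a similarity invariant, so A and B are not similar.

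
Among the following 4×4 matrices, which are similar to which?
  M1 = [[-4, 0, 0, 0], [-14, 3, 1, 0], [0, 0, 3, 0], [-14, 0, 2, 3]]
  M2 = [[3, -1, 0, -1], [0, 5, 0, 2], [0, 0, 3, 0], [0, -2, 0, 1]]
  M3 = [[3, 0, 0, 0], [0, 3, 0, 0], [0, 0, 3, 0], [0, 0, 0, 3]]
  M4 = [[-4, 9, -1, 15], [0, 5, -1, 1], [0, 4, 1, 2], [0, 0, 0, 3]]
3 classes: {M1, M4}, {M2}, {M3}

Characteristic polynomials: χ_{M1} = (x - 3)^3(x + 4), χ_{M2} = (x - 3)^4, χ_{M3} = (x - 3)^4, χ_{M4} = (x - 3)^3(x + 4).

{M1, M4}: invariant factors x - 3, (x - 3)^2(x + 4).

{M2}: invariant factors x - 3, x - 3, (x - 3)^2.

{M3}: invariant factors x - 3, x - 3, x - 3, x - 3.

Matrices are similar if and only if their invariant-factor lists agree; the partition into similarity classes is {M1, M4}, {M2}, {M3}.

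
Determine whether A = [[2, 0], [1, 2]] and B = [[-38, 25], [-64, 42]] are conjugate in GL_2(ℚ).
Yes.

Two matrices over a field are similar if and only if they have the same invariant factors.

Both A and B have characteristic polynomial (x - 2)^2 and minimal polynomial (x - 2)^2. Computing further, both have invariant factors (x - 2)^2. Hence A and B are similar.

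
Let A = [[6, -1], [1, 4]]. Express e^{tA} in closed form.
e^{tA} = [[(t + 1)*e^{5*t}, -t*e^{5*t}], [t*e^{5*t}, (1 - t)*e^{5*t}]]

A has Jordan form J = [[5, 1], [0, 5]] with A = PJP^{-1}, so e^{tA} = P e^{tJ} P^{-1}.

For a Jordan block J_k(λ), e^{tJ_k(λ)} = e^{λt} · (I + tN + t^2 N^2/2! + ... + t^{k-1} N^{k-1}/(k-1)!) where N is the nilpotent superdiagonal part.

Assembling the blocks and conjugating back gives the entries of e^{tA} as shown above.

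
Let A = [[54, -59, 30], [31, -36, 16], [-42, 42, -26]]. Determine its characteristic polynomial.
xI - A = [[x - 54, 59, -30], [-31, x + 36, -16], [42, -42, x + 26]].

Expanding det(xI - A) along the first row:
det(xI - A) = + (x - 54)·det([[x + 36, -16], [-42, x + 26]]) - (59)·det([[-31, -16], [42, x + 26]]) + (-30)·det([[-31, x + 36], [42, -42]]).

Evaluating gives χ_A(x) = x^3 + 8x^2 + 5x - 50 = (x - 2)(x + 5)^2.

χ_A(x) = (x - 2)(x + 5)^2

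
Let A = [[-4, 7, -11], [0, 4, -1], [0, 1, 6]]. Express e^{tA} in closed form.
e^{tA} = [[e^{-4*t}, ((1 - 2*t)*e^{9*t} - 1)*e^{-4*t}, (-(2*t + 1)*e^{9*t} + 1)*e^{-4*t}], [0, (1 - t)*e^{5*t}, -t*e^{5*t}], [0, t*e^{5*t}, (t + 1)*e^{5*t}]]

A has Jordan form J = [[-4, 0, 0], [0, 5, 1], [0, 0, 5]] with A = PJP^{-1}, so e^{tA} = P e^{tJ} P^{-1}.

For a Jordan block J_k(λ), e^{tJ_k(λ)} = e^{λt} · (I + tN + t^2 N^2/2! + ... + t^{k-1} N^{k-1}/(k-1)!) where N is the nilpotent superdiagonal part.

Assembling the blocks and conjugating back gives the entries of e^{tA} as shown above.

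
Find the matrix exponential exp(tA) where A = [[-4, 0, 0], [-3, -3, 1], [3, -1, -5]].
e^{tA} = [[e^{-4*t}, 0, 0], [-3*t*e^{-4*t}, (t + 1)*e^{-4*t}, t*e^{-4*t}], [3*t*e^{-4*t}, -t*e^{-4*t}, (1 - t)*e^{-4*t}]]

A has Jordan form J = [[-4, 1, 0], [0, -4, 0], [0, 0, -4]] with A = PJP^{-1}, so e^{tA} = P e^{tJ} P^{-1}.

For a Jordan block J_k(λ), e^{tJ_k(λ)} = e^{λt} · (I + tN + t^2 N^2/2! + ... + t^{k-1} N^{k-1}/(k-1)!) where N is the nilpotent superdiagonal part.

Assembling the blocks and conjugating back gives the entries of e^{tA} as shown above.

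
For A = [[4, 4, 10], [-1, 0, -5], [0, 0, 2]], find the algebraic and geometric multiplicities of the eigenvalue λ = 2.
The characteristic polynomial is (x - 2)^3, so the factor x - 2 appears with exponent 3: the algebraic multiplicity is 3.

rank(A - 2I) = 1, so the eigenspace has dimension 3 - 1 = 2: the geometric multiplicity is 2.

Since 2 < 3, A is not diagonalizable.

algebraic multiplicity 3, geometric multiplicity 2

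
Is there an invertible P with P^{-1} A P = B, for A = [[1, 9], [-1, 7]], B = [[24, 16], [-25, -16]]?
Two matrices over a field are similar if and only if they have the same invariant factors.

Both A and B have characteristic polynomial (x - 4)^2 and minimal polynomial (x - 4)^2. Computing further, both have invariant factors (x - 4)^2. Hence A and B are similar.

Yes.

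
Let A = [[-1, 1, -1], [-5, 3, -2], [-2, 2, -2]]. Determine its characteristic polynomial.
xI - A = [[x + 1, -1, 1], [5, x - 3, 2], [2, -2, x + 2]].

Expanding det(xI - A) along the first row:
det(xI - A) = + (x + 1)·det([[x - 3, 2], [-2, x + 2]]) - (-1)·det([[5, 2], [2, x + 2]]) + (1)·det([[5, x - 3], [2, -2]]).

Evaluating gives χ_A(x) = x^3.

χ_A(x) = x^3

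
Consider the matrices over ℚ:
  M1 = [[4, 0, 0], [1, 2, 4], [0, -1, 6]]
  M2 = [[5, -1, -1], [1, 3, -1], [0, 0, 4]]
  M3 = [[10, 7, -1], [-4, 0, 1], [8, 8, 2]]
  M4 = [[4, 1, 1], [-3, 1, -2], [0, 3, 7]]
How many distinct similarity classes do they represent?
2 classes: {M1, M3, M4}, {M2}

Characteristic polynomials: χ_{M1} = (x - 4)^3, χ_{M2} = (x - 4)^3, χ_{M3} = (x - 4)^3, χ_{M4} = (x - 4)^3.

{M1, M3, M4}: invariant factors (x - 4)^3.

{M2}: invariant factors x - 4, (x - 4)^2.

Matrices are similar if and only if their invariant-factor lists agree; the partition into similarity classes is {M1, M3, M4}, {M2}.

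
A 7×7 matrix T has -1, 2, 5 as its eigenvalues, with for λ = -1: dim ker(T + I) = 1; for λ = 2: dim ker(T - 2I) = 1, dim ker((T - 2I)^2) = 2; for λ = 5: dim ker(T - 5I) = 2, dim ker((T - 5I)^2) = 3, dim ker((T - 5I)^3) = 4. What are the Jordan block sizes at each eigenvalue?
λ = -1: successive nullity increments [1] count blocks of size ≥ k; block sizes are [1].
λ = 2: successive nullity increments [1, 1] count blocks of size ≥ k; block sizes are [2].
λ = 5: successive nullity increments [2, 1, 1] count blocks of size ≥ k; block sizes are [3, 1].

Jordan blocks: (-1, 1), (2, 2), (5, 3), (5, 1)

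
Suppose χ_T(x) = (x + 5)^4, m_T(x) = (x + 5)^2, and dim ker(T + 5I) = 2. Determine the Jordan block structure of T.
λ = -5: algebraic multiplicity 4 (exponent in χ_T), largest block size 2 (exponent in m_T), 2 blocks (geometric multiplicity). These force block sizes [2, 2].

Jordan blocks: (-5, 2), (-5, 2)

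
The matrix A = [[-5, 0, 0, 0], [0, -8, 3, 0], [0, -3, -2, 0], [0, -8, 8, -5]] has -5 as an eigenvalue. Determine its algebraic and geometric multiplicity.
The characteristic polynomial is (x + 5)^4, so the factor x + 5 appears with exponent 4: the algebraic multiplicity is 4.

rank(A + 5I) = 1, so the eigenspace has dimension 4 - 1 = 3: the geometric multiplicity is 3.

Since 3 < 4, A is not diagonalizable.

algebraic multiplicity 4, geometric multiplicity 3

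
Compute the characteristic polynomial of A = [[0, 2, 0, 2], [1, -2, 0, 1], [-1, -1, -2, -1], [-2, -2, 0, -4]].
χ_A(x) = (x + 2)^4

xI - A = [[x, -2, 0, -2], [-1, x + 2, 0, -1], [1, 1, x + 2, 1], [2, 2, 0, x + 4]].

Expanding det(xI - A) along the first row:
det(xI - A) = + (x)·det([[x + 2, 0, -1], [1, x + 2, 1], [2, 0, x + 4]]) - (-2)·det([[-1, 0, -1], [1, x + 2, 1], [2, 0, x + 4]]) + (0)·det([[-1, x + 2, -1], [1, 1, 1], [2, 2, x + 4]]) - (-2)·det([[-1, x + 2, 0], [1, 1, x + 2], [2, 2, 0]]).

Evaluating gives χ_A(x) = x^4 + 8x^3 + 24x^2 + 32x + 16 = (x + 2)^4.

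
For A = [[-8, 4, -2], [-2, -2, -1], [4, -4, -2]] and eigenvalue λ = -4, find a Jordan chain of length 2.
We seek v_1 ∈ ker((A + 4I)^2) \ ker(A + 4I), then set v_{i+1} = (A + 4I) v_i.

One such chain is v_1 = [[-3, -1, 3]]^T, v_2 = [[2, 1, -2]]^T. Check: (A + 4I) v_2 = [[0, 0, 0]]^T = 0.

v_1 = [[-3, -1, 3]]^T, v_2 = [[2, 1, -2]]^T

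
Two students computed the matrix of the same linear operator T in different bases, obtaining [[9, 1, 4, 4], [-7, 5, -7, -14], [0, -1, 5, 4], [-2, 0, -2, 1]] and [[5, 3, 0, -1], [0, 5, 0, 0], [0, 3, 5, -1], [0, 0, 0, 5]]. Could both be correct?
No.

Both have characteristic polynomial (x - 5)^4, but the minimal polynomial of A is (x - 5)^3 while the minimal polynomial of B is (x - 5)^2. The minimal polynomial is a similarity invariant, so A and B are not similar.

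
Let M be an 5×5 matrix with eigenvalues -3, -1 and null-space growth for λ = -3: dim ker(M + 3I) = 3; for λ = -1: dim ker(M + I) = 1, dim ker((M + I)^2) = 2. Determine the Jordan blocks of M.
λ = -3: successive nullity increments [3] count blocks of size ≥ k; block sizes are [1, 1, 1].
λ = -1: successive nullity increments [1, 1] count blocks of size ≥ k; block sizes are [2].

Jordan blocks: (-3, 1), (-3, 1), (-3, 1), (-1, 2)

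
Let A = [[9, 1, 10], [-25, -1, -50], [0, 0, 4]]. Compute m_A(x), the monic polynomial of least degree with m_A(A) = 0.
m_A(x) = (x - 4)^2

The characteristic polynomial factors as (x - 4)^3. The minimal polynomial is ∏(x - λ)^{k_λ} where k_λ is the size of the largest Jordan block at λ.

For λ = 4: rank(A - 4I) = 1, and the largest Jordan block has size 2 (the smallest k with rank((A - 4I)^k) = rank((A - 4I)^(k+1))).

So m_A(x) = (x - 4)^2.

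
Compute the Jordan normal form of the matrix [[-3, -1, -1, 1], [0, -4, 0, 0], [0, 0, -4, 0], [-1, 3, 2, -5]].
The characteristic polynomial is det(xI - A) = (x + 4)^4, so the eigenvalues are -4 (algebraic multiplicity 4).

For λ = -4: rank(A + 4I) = 2, rank((A + 4I)^2) = 1, rank((A + 4I)^3) = 0. The eigenspace has dimension 4 - 2 = 2, so there are 2 Jordan blocks; the rank sequence gives block sizes [3, 1].

Assembling the blocks gives the Jordan form J above.

J = [[-4, 1, 0, 0], [0, -4, 1, 0], [0, 0, -4, 0], [0, 0, 0, -4]]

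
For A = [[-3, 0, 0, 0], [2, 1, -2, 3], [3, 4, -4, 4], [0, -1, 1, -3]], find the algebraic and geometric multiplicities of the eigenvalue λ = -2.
algebraic multiplicity 3, geometric multiplicity 1

The characteristic polynomial is (x + 2)^3(x + 3), so the factor x + 2 appears with exponent 3: the algebraic multiplicity is 3.

rank(A + 2I) = 3, so the eigenspace has dimension 4 - 3 = 1: the geometric multiplicity is 1.

Since 1 < 3, A is not diagonalizable.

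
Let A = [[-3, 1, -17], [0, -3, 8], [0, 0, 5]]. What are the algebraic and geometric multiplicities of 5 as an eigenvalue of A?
The characteristic polynomial is (x - 5)(x + 3)^2, so the factor x - 5 appears with exponent 1: the algebraic multiplicity is 1.

rank(A - 5I) = 2, so the eigenspace has dimension 3 - 2 = 1: the geometric multiplicity is 1.

algebraic multiplicity 1, geometric multiplicity 1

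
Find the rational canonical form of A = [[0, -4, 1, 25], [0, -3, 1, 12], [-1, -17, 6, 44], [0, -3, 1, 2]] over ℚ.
The invariant factors of A (the non-unit diagonal entries of the Smith normal form of xI - A over ℚ[x]) are (x - 5)(x^3 - 2x + 2), each dividing the next. The characteristic polynomial is their product, (x - 5)(x^3 - 2x + 2).

The rational canonical form is the block-diagonal matrix of companion matrices C(f_i):
R = [[0, 0, 0, 10], [1, 0, 0, -12], [0, 1, 0, 2], [0, 0, 1, 5]].

Note the characteristic polynomial does not split into linear factors over ℚ, so A has no Jordan form over ℚ; the rational canonical form exists over any field.

R = [[0, 0, 0, 10], [1, 0, 0, -12], [0, 1, 0, 2], [0, 0, 1, 5]]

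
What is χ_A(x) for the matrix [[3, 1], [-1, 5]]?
xI - A = [[x - 3, -1], [1, x - 5]].

Expanding det(xI - A) along the first row:
det(xI - A) = + (x - 3)·det([[x - 5]]) - (-1)·det([[1]]).

Evaluating gives χ_A(x) = x^2 - 8x + 16 = (x - 4)^2.

χ_A(x) = (x - 4)^2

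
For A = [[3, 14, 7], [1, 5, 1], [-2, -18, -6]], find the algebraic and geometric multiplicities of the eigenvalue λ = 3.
algebraic multiplicity 2, geometric multiplicity 1

The characteristic polynomial is (x - 3)^2(x + 4), so the factor x - 3 appears with exponent 2: the algebraic multiplicity is 2.

rank(A - 3I) = 2, so the eigenspace has dimension 3 - 2 = 1: the geometric multiplicity is 1.

Since 1 < 2, A is not diagonalizable.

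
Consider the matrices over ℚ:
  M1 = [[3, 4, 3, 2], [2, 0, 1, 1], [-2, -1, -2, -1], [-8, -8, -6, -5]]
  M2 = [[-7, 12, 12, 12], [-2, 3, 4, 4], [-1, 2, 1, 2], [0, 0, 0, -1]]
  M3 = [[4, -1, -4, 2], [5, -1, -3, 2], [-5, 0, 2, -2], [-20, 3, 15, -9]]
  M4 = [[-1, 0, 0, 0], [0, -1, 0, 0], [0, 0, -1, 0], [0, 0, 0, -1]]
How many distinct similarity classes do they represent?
3 classes: {M1, M3}, {M2}, {M4}

Characteristic polynomials: χ_{M1} = (x + 1)^4, χ_{M2} = (x + 1)^4, χ_{M3} = (x + 1)^4, χ_{M4} = (x + 1)^4.

{M1, M3}: invariant factors x + 1, (x + 1)^3.

{M2}: invariant factors x + 1, x + 1, (x + 1)^2.

{M4}: invariant factors x + 1, x + 1, x + 1, x + 1.

Matrices are similar if and only if their invariant-factor lists agree; the partition into similarity classes is {M1, M3}, {M2}, {M4}.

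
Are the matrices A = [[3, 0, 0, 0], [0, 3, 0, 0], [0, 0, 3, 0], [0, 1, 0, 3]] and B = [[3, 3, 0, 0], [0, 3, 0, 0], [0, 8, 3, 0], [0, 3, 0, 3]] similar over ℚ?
Two matrices over a field are similar if and only if they have the same invariant factors.

Both A and B have characteristic polynomial (x - 3)^4 and minimal polynomial (x - 3)^2. Computing further, both have invariant factors x - 3, x - 3, (x - 3)^2. Hence A and B are similar.

Yes.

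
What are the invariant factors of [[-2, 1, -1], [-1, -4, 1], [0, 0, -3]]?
The Jordan structure of A has elementary divisors (x + 3)^2, (x + 3). Arranging the block sizes at each eigenvalue in decreasing order and taking row products gives the invariant factors.

Invariant factors (smallest first, each dividing the next): x + 3, (x + 3)^2.

Check: the last factor (x + 3)^2 is the minimal polynomial, and the product (x + 3)^3 is the characteristic polynomial.

x + 3, (x + 3)^2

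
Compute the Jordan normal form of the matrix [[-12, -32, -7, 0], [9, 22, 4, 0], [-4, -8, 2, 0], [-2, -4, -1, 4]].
The characteristic polynomial is det(xI - A) = (x - 4)^4, so the eigenvalues are 4 (algebraic multiplicity 4).

For λ = 4: rank(A - 4I) = 2, rank((A - 4I)^2) = 1, rank((A - 4I)^3) = 0. The eigenspace has dimension 4 - 2 = 2, so there are 2 Jordan blocks; the rank sequence gives block sizes [3, 1].

Assembling the blocks gives the Jordan form J above.

J = [[4, 1, 0, 0], [0, 4, 1, 0], [0, 0, 4, 0], [0, 0, 0, 4]]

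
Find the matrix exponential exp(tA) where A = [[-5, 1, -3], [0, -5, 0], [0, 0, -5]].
e^{tA} = [[e^{-5*t}, t*e^{-5*t}, -3*t*e^{-5*t}], [0, e^{-5*t}, 0], [0, 0, e^{-5*t}]]

A has Jordan form J = [[-5, 1, 0], [0, -5, 0], [0, 0, -5]] with A = PJP^{-1}, so e^{tA} = P e^{tJ} P^{-1}.

For a Jordan block J_k(λ), e^{tJ_k(λ)} = e^{λt} · (I + tN + t^2 N^2/2! + ... + t^{k-1} N^{k-1}/(k-1)!) where N is the nilpotent superdiagonal part.

Assembling the blocks and conjugating back gives the entries of e^{tA} as shown above.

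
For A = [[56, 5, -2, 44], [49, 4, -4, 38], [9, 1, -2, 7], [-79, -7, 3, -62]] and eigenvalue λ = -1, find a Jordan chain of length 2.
v_1 = [[0, 1, 0, 0]]^T, v_2 = [[5, 5, 1, -7]]^T

We seek v_1 ∈ ker((A + I)^2) \ ker(A + I), then set v_{i+1} = (A + I) v_i.

One such chain is v_1 = [[0, 1, 0, 0]]^T, v_2 = [[5, 5, 1, -7]]^T. Check: (A + I) v_2 = [[0, 0, 0, 0]]^T = 0.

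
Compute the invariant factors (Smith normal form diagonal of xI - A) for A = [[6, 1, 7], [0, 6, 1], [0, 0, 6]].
(x - 6)^3

The Jordan structure of A has elementary divisors (x - 6)^3. Arranging the block sizes at each eigenvalue in decreasing order and taking row products gives the invariant factors.

Invariant factors (smallest first, each dividing the next): (x - 6)^3.

Check: the last factor (x - 6)^3 is the minimal polynomial, and the product (x - 6)^3 is the characteristic polynomial.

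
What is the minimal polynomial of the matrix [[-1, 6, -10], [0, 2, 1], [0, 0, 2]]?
m_A(x) = (x - 2)^2(x + 1)

The characteristic polynomial factors as (x - 2)^2(x + 1). The minimal polynomial is ∏(x - λ)^{k_λ} where k_λ is the size of the largest Jordan block at λ.

For λ = -1: rank(A + I) = 2, and the largest Jordan block has size 1 (the smallest k with rank((A + I)^k) = rank((A + I)^(k+1))).
For λ = 2: rank(A - 2I) = 2, and the largest Jordan block has size 2 (the smallest k with rank((A - 2I)^k) = rank((A - 2I)^(k+1))).

So m_A(x) = (x - 2)^2(x + 1).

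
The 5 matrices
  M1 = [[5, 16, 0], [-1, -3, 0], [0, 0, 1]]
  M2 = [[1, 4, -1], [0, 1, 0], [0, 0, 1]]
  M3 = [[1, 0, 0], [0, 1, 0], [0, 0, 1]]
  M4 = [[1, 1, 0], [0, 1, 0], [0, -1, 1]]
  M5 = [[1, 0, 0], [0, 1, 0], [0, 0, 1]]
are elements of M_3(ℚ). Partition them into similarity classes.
2 classes: {M1, M2, M4}, {M3, M5}

Characteristic polynomials: χ_{M1} = (x - 1)^3, χ_{M2} = (x - 1)^3, χ_{M3} = (x - 1)^3, χ_{M4} = (x - 1)^3, χ_{M5} = (x - 1)^3.

{M1, M2, M4}: invariant factors x - 1, (x - 1)^2.

{M3, M5}: invariant factors x - 1, x - 1, x - 1.

Matrices are similar if and only if their invariant-factor lists agree; the partition into similarity classes is {M1, M2, M4}, {M3, M5}.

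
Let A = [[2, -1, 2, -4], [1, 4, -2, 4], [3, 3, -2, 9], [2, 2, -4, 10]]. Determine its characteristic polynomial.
xI - A = [[x - 2, 1, -2, 4], [-1, x - 4, 2, -4], [-3, -3, x + 2, -9], [-2, -2, 4, x - 10]].

Expanding det(xI - A) along the first row:
det(xI - A) = + (x - 2)·det([[x - 4, 2, -4], [-3, x + 2, -9], [-2, 4, x - 10]]) - (1)·det([[-1, 2, -4], [-3, x + 2, -9], [-2, 4, x - 10]]) + (-2)·det([[-1, x - 4, -4], [-3, -3, -9], [-2, -2, x - 10]]) - (4)·det([[-1, x - 4, 2], [-3, -3, x + 2], [-2, -2, 4]]).

Evaluating gives χ_A(x) = x^4 - 14x^3 + 73x^2 - 168x + 144 = (x - 4)^2(x - 3)^2.

χ_A(x) = (x - 4)^2(x - 3)^2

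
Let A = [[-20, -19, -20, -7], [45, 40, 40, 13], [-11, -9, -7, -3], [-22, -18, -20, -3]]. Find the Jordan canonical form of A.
J = [[1, 0, 0, 0], [0, 3, 1, 0], [0, 0, 3, 0], [0, 0, 0, 3]]

The characteristic polynomial is det(xI - A) = (x - 3)^3(x - 1), so the eigenvalues are 1 (algebraic multiplicity 1), 3 (algebraic multiplicity 3).

For λ = 1: algebraic multiplicity 1 gives one 1×1 block.

For λ = 3: rank(A - 3I) = 2, rank((A - 3I)^2) = 1. The eigenspace has dimension 4 - 2 = 2, so there are 2 Jordan blocks; the rank sequence gives block sizes [2, 1].

Assembling the blocks gives the Jordan form J above.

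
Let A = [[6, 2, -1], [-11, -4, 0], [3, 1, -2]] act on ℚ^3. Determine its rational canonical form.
The invariant factors of A (the non-unit diagonal entries of the Smith normal form of xI - A over ℚ[x]) are x^3 - 3x - 3, each dividing the next. The characteristic polynomial is their product, x^3 - 3x - 3.

The rational canonical form is the block-diagonal matrix of companion matrices C(f_i):
R = [[0, 0, 3], [1, 0, 3], [0, 1, 0]].

Note the characteristic polynomial does not split into linear factors over ℚ, so A has no Jordan form over ℚ; the rational canonical form exists over any field.

R = [[0, 0, 3], [1, 0, 3], [0, 1, 0]]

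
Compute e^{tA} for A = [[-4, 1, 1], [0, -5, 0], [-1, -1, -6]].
e^{tA} = [[(t + 1)*e^{-5*t}, t*e^{-5*t}, t*e^{-5*t}], [0, e^{-5*t}, 0], [-t*e^{-5*t}, -t*e^{-5*t}, (1 - t)*e^{-5*t}]]

A has Jordan form J = [[-5, 1, 0], [0, -5, 0], [0, 0, -5]] with A = PJP^{-1}, so e^{tA} = P e^{tJ} P^{-1}.

For a Jordan block J_k(λ), e^{tJ_k(λ)} = e^{λt} · (I + tN + t^2 N^2/2! + ... + t^{k-1} N^{k-1}/(k-1)!) where N is the nilpotent superdiagonal part.

Assembling the blocks and conjugating back gives the entries of e^{tA} as shown above.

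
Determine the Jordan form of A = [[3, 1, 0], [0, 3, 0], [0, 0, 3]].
The characteristic polynomial is det(xI - A) = (x - 3)^3, so the eigenvalues are 3 (algebraic multiplicity 3).

For λ = 3: rank(A - 3I) = 1, rank((A - 3I)^2) = 0. The eigenspace has dimension 3 - 1 = 2, so there are 2 Jordan blocks; the rank sequence gives block sizes [2, 1].

Assembling the blocks gives the Jordan form J above.

J = [[3, 1, 0], [0, 3, 0], [0, 0, 3]]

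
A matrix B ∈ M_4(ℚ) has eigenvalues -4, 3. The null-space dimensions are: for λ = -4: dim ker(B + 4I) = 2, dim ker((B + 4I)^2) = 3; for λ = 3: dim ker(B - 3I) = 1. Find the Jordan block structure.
Jordan blocks: (-4, 2), (-4, 1), (3, 1)

λ = -4: successive nullity increments [2, 1] count blocks of size ≥ k; block sizes are [2, 1].
λ = 3: successive nullity increments [1] count blocks of size ≥ k; block sizes are [1].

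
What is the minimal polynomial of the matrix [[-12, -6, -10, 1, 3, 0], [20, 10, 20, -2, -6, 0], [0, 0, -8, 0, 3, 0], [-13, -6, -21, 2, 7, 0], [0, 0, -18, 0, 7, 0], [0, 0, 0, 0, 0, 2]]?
The characteristic polynomial factors as (x - 2)(x - 1)^3(x + 2)^2. The minimal polynomial is ∏(x - λ)^{k_λ} where k_λ is the size of the largest Jordan block at λ.

For λ = -2: rank(A + 2I) = 4, and the largest Jordan block has size 1 (the smallest k with rank((A + 2I)^k) = rank((A + 2I)^(k+1))).
For λ = 1: rank(A - I) = 5, and the largest Jordan block has size 3 (the smallest k with rank((A - I)^k) = rank((A - I)^(k+1))).
For λ = 2: rank(A - 2I) = 5, and the largest Jordan block has size 1 (the smallest k with rank((A - 2I)^k) = rank((A - 2I)^(k+1))).

So m_A(x) = (x - 2)(x - 1)^3(x + 2).

m_A(x) = (x - 2)(x - 1)^3(x + 2)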